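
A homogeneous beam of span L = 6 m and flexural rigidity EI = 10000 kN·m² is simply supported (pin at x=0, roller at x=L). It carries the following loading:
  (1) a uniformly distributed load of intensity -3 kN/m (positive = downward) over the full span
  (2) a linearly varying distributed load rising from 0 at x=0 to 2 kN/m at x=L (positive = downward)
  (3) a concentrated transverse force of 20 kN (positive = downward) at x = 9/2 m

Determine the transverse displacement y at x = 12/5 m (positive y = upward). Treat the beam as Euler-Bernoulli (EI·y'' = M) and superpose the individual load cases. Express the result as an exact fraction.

y(12/5) = -735687/312500000 m

Load 1 — uniform load w=-3 kN/m over full span:
  y_1 = -wx(L³-2Lx²+x³)/(24EI) = -(-3)·(12/5)·(6³-2·6·(12/5)²+(12/5)³)/(24·10000) = 7533/1562500 m
Load 2 — triangular load w₀=2 kN/m (0→w₀ over full span):
  y_2 = -w₀x(7L⁴-10L²x²+3x⁴)/(360LEI) = -2·(12/5)·(7·6⁴-10·6²·(12/5)²+3·(12/5)⁴)/(360·6·10000) = -30807/19531250 m
Load 3 — point force P=20 kN at a=9/2 m (b=L-a=3/2):
  y_3 = -Pbx(L²-b²-x²)/(6LEI)  [x≤a] = -20·(3/2)·(12/5)·(6²-(3/2)²-(12/5)²)/(6·6·10000) = -2799/500000 m
Superposition: y = Σ y_i = -735687/312500000 m ≈ -0.002354 m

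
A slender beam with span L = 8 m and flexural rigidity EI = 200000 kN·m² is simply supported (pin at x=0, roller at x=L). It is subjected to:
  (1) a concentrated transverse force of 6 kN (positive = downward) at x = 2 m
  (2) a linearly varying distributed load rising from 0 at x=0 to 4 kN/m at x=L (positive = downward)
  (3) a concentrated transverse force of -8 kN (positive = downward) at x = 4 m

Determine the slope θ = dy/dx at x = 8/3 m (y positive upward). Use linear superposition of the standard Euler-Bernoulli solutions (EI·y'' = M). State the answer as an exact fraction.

Load 1 — point force P=6 kN at a=2 m (b=L-a=6):
  θ_1 = -Pa(2L²-6Lx+3x²+a²)/(6LEI)  [x>a] = -6·2·(2·8²-6·8·(8/3)+3·(8/3)²+2²)/(6·8·200000) = -19/600000 rad
Load 2 — triangular load w₀=4 kN/m (0→w₀ over full span):
  θ_2 = -w₀(7L⁴-30L²x²+15x⁴)/(360LEI) = -4·(7·8⁴-30·8²·(8/3)²+15·(8/3)⁴)/(360·8·200000) = -416/3796875 rad
Load 3 — point force P=-8 kN at a=4 m (b=L-a=4):
  θ_3 = -Pb(L²-b²-3x²)/(6LEI)  [x≤a] = -(-8)·4·(8²-4²-3·(8/3)²)/(6·8·200000) = 1/11250 rad
Superposition: θ = Σ θ_i = -12719/243000000 rad ≈ -0.000052 rad

θ(8/3) = -12719/243000000 rad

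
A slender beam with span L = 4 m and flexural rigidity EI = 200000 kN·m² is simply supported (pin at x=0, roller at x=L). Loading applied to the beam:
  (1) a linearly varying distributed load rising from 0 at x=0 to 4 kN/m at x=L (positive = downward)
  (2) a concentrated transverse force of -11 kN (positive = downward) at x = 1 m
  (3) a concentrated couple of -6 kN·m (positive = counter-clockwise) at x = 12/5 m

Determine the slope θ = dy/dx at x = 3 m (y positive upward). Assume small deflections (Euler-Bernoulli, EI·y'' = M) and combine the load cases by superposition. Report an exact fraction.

θ(3) = -5261/360000000 rad

Load 1 — triangular load w₀=4 kN/m (0→w₀ over full span):
  θ_1 = -w₀(7L⁴-30L²x²+15x⁴)/(360LEI) = -4·(7·4⁴-30·4²·3²+15·3⁴)/(360·4·200000) = 1313/72000000 rad
Load 2 — point force P=-11 kN at a=1 m (b=L-a=3):
  θ_2 = -Pa(2L²-6Lx+3x²+a²)/(6LEI)  [x>a] = -(-11)·1·(2·4²-6·4·3+3·3²+1²)/(6·4·200000) = -11/400000 rad
Load 3 — applied couple M₀=-6 kN·m at a=12/5 m (b=L-a=8/5):
  θ_3 = (M₀x²/(2L)-M₀(x-a)+C₁)/EI  [x>a] with C₁=M₀(3b²-L²)/(6L)=52/25 = ((-6)·3²/(2·4)-(-6)·(3-(12/5))+(52/25))/200000 = -107/20000000 rad
Superposition: θ = Σ θ_i = -5261/360000000 rad ≈ -0.000015 rad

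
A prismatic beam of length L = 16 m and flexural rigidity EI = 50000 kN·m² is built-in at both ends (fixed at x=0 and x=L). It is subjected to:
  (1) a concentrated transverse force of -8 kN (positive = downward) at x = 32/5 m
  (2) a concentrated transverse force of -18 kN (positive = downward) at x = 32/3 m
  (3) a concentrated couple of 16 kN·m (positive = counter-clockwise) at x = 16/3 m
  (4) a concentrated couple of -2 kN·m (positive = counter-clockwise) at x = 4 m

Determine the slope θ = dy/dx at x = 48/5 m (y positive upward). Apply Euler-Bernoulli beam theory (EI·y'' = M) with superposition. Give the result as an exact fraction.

Load 1 — point force P=-8 kN at a=32/5 m (b=L-a=48/5):
  θ_1 = Pa²(L-x)(2bL-(3b+a)(L-x))/(2L³EI)  [x>a] = (-8)·(32/5)²·(16-(48/5))·(2·(48/5)·16-(3·(48/5)+(32/5))·(16-(48/5)))/(2·16³·50000) = -4096/9765625 rad
Load 2 — point force P=-18 kN at a=32/3 m (b=L-a=16/3):
  θ_2 = -Pb²x(2aL-(3a+b)x)/(2L³EI)  [x≤a] = -(-18)·(16/3)²·(48/5)·(2·(32/3)·16-(3·(32/3)+(16/3))·(48/5))/(2·16³·50000) = -16/78125 rad
Load 3 — applied couple M₀=16 kN·m at a=16/3 m (b=L-a=32/3):
  θ_3 = (R_Ax²/2 - M_Ax - M₀(x-a))/EI  [x>a] with R_A=4/3, M_A=0 = ((4/3)·(48/5)²/2 - 0·(48/5) - 16·((48/5)-(16/3)))/50000 = -32/234375 rad
Load 4 — applied couple M₀=-2 kN·m at a=4 m (b=L-a=12):
  θ_4 = (R_Ax²/2 - M_Ax - M₀(x-a))/EI  [x>a] with R_A=-9/64, M_A=3/8 = ((-9/64)·(48/5)²/2 - (3/8)·(48/5) - (-2)·((48/5)-4))/50000 = 7/312500 rad
Superposition: θ = Σ θ_i = -86527/117187500 rad ≈ -0.000738 rad

θ(48/5) = -86527/117187500 rad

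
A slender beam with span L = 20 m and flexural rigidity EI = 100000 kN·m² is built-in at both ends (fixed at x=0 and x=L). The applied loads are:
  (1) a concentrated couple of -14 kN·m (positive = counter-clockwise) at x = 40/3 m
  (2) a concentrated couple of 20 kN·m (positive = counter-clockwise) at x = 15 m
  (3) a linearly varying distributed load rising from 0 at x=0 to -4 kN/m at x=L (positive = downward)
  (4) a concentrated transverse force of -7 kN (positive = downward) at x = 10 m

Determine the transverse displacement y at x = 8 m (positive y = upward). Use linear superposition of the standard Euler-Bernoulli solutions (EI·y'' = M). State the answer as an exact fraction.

Load 1 — applied couple M₀=-14 kN·m at a=40/3 m (b=L-a=20/3):
  y_1 = (R_Ax³/6 - M_Ax²/2)/EI  [x≤a] with R_A=-14/15, M_A=-14/3 = ((-14/15)·8³/6 - (-14/3)·8²/2)/100000 = 98/140625 m
Load 2 — applied couple M₀=20 kN·m at a=15 m (b=L-a=5):
  y_2 = (R_Ax³/6 - M_Ax²/2)/EI  [x≤a] with R_A=9/8, M_A=25/4 = ((9/8)·8³/6 - (25/4)·8²/2)/100000 = -13/12500 m
Load 3 — triangular load w₀=-4 kN/m (0→w₀ over full span):
  y_3 = -w₀x²(L-x)²(x+2L)/(120LEI) = -(-4)·8²·(20-8)²·(8+2·20)/(120·20·100000) = 576/78125 m
Load 4 — point force P=-7 kN at a=10 m (b=L-a=10):
  y_4 = -Pb²x²(3aL-(3a+b)x)/(6L³EI)  [x≤a] = -(-7)·10²·8²·(3·10·20-(3·10+10)·8)/(6·20³·100000) = 49/18750 m
Superposition: y = Σ y_i = 27121/2812500 m ≈ 0.009643 m

y(8) = 27121/2812500 m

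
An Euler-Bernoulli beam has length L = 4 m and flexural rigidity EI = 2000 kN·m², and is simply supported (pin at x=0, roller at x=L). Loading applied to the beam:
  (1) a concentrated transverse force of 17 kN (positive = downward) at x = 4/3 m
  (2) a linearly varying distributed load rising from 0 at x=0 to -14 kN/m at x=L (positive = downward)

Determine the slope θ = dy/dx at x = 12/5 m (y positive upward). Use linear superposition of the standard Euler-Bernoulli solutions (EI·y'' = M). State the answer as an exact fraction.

Load 1 — point force P=17 kN at a=4/3 m (b=L-a=8/3):
  θ_1 = -Pa(2L²-6Lx+3x²+a²)/(6LEI)  [x>a] = -17·(4/3)·(2·4²-6·4·(12/5)+3·(12/5)²+(4/3)²)/(6·4·2000) = 782/253125 rad
Load 2 — triangular load w₀=-14 kN/m (0→w₀ over full span):
  θ_2 = -w₀(7L⁴-30L²x²+15x⁴)/(360LEI) = -(-14)·(7·4⁴-30·4²·(12/5)²+15·(12/5)⁴)/(360·4·2000) = -1624/703125 rad
Superposition: θ = Σ θ_i = 4934/6328125 rad ≈ 0.000780 rad

θ(12/5) = 4934/6328125 rad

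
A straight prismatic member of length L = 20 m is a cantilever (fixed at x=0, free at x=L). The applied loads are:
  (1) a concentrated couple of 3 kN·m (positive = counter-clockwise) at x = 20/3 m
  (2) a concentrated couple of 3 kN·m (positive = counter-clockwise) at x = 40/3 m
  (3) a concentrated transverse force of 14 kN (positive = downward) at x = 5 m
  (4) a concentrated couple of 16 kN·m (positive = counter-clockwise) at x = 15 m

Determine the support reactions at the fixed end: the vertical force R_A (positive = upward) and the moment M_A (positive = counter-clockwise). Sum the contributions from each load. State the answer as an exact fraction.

Load 1 — applied couple M₀=3 kN·m at a=20/3 m (b=L-a=40/3):
  R_A = 0 kN
  M_A = -M₀ = -3 kN·m
Load 2 — applied couple M₀=3 kN·m at a=40/3 m (b=L-a=20/3):
  R_A = 0 kN
  M_A = -M₀ = -3 kN·m
Load 3 — point force P=14 kN at a=5 m (b=L-a=15):
  R_A = P = 14 kN
  M_A = Pa = 14·5 = 70 kN·m
Load 4 — applied couple M₀=16 kN·m at a=15 m (b=L-a=5):
  R_A = 0 kN
  M_A = -M₀ = -16 kN·m
Superposition: R_A = 14 kN, M_A = 48 kN·m

R_A = 14 kN, M_A = 48 kN·m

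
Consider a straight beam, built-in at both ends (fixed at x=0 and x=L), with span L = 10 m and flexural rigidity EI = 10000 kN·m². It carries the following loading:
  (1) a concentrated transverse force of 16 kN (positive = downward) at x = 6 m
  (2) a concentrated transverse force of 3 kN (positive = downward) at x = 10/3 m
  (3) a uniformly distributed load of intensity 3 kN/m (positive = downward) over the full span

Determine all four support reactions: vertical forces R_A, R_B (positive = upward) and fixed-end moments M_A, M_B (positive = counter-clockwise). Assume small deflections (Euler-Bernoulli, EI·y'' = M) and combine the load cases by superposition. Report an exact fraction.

Load 1 — point force P=16 kN at a=6 m (b=L-a=4):
  R_A = Pb²(3a+b)/L³ = 16·4²·(3·6+4)/10³ = 704/125 kN
  M_A = Pab²/L² = 16·6·4²/10² = 384/25 kN·m
  R_B = Pa²(a+3b)/L³ = 16·6²·(6+3·4)/10³ = 1296/125 kN
  M_B = -Pa²b/L² = -16·6²·4/10² = -576/25 kN·m
Load 2 — point force P=3 kN at a=10/3 m (b=L-a=20/3):
  R_A = Pb²(3a+b)/L³ = 3·(20/3)²·(3·(10/3)+(20/3))/10³ = 20/9 kN
  M_A = Pab²/L² = 3·(10/3)·(20/3)²/10² = 40/9 kN·m
  R_B = Pa²(a+3b)/L³ = 3·(10/3)²·((10/3)+3·(20/3))/10³ = 7/9 kN
  M_B = -Pa²b/L² = -3·(10/3)²·(20/3)/10² = -20/9 kN·m
Load 3 — uniform load w=3 kN/m over full span:
  R_A = wL/2 = 3·10/2 = 15 kN
  M_A = wL²/12 = 3·10²/12 = 25 kN·m
  R_B = wL/2 = 3·10/2 = 15 kN
  M_B = -wL²/12 = -3·10²/12 = -25 kN·m
Superposition: R_A = 25711/1125 kN, M_A = 10081/225 kN·m, R_B = 29414/1125 kN, M_B = -11309/225 kN·m

R_A = 25711/1125 kN, M_A = 10081/225 kN·m, R_B = 29414/1125 kN, M_B = -11309/225 kN·m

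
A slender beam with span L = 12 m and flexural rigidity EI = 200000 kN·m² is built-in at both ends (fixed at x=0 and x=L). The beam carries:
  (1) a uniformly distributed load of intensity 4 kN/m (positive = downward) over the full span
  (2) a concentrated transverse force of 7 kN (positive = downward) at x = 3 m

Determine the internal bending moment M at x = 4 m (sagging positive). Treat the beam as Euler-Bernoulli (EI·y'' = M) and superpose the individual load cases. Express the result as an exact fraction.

Load 1 — uniform load w=4 kN/m over full span:
  M_1 = wLx/2 - wL²/12 - wx²/2 = 4·12·4/2 - 4·12²/12 - 4·4²/2 = 16 kN·m
Load 2 — point force P=7 kN at a=3 m (b=L-a=9):
  M_2 = Pa²(a+3b)(L-x)/L³ - Pa²b/L²  [x>a] = 7·3²·(3+3·9)·(12-4)/12³ - 7·3²·9/12² = 77/16 kN·m
Superposition: M = Σ M_i = 333/16 kN·m ≈ 20.812500 kN·m

M(4) = 333/16 kN·m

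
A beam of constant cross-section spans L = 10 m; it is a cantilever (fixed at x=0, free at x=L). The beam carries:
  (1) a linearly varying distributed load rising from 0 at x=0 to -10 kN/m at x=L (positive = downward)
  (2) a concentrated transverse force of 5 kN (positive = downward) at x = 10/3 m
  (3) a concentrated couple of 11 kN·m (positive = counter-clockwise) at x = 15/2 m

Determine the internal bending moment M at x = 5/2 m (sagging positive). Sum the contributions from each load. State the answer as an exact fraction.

Load 1 — triangular load w₀=-10 kN/m (0→w₀ over full span):
  M_1 = w₀Lx/2 - w₀L²/3 - w₀x³/(6L) = (-10)·10·(5/2)/2 - (-10)·10²/3 - (-10)·(5/2)³/(6·10) = 3375/16 kN·m
Load 2 — point force P=5 kN at a=10/3 m (b=L-a=20/3):
  M_2 = -P(a-x)  [x≤a] = -5·((10/3)-(5/2)) = -25/6 kN·m
Load 3 — applied couple M₀=11 kN·m at a=15/2 m (b=L-a=5/2):
  M_3 = M₀  [x≤a] = 11 = 11 kN·m
Superposition: M = Σ M_i = 10453/48 kN·m ≈ 217.770833 kN·m

M(5/2) = 10453/48 kN·m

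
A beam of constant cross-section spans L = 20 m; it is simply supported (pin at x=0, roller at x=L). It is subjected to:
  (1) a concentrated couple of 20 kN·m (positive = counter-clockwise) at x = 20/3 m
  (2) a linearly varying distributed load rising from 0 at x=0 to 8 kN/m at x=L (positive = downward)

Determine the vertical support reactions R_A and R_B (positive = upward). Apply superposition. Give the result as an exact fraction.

R_A = 83/3 kN, R_B = 157/3 kN

Load 1 — applied couple M₀=20 kN·m at a=20/3 m (b=L-a=40/3):
  R_A = M₀/L = 20/20 = 1 kN
  R_B = -M₀/L = -20/20 = -1 kN
Load 2 — triangular load w₀=8 kN/m (0→w₀ over full span):
  R_A = w₀L/6 = 8·20/6 = 80/3 kN
  R_B = w₀L/3 = 8·20/3 = 160/3 kN
Superposition: R_A = 83/3 kN, R_B = 157/3 kN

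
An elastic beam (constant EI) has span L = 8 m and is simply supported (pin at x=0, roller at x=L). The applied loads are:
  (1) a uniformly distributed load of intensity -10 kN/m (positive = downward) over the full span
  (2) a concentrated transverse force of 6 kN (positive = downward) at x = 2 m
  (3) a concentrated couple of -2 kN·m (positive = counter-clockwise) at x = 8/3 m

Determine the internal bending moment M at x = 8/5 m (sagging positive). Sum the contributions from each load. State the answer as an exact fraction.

M(8/5) = -222/5 kN·m

Load 1 — uniform load w=-10 kN/m over full span:
  M_1 = wx(L-x)/2 = (-10)·(8/5)·(8-(8/5))/2 = -256/5 kN·m
Load 2 — point force P=6 kN at a=2 m (b=L-a=6):
  M_2 = Pbx/L  [x≤a] = 6·6·(8/5)/8 = 36/5 kN·m
Load 3 — applied couple M₀=-2 kN·m at a=8/3 m (b=L-a=16/3):
  M_3 = M₀x/L  [x≤a] = (-2)·(8/5)/8 = -2/5 kN·m
Superposition: M = Σ M_i = -222/5 kN·m ≈ -44.400000 kN·m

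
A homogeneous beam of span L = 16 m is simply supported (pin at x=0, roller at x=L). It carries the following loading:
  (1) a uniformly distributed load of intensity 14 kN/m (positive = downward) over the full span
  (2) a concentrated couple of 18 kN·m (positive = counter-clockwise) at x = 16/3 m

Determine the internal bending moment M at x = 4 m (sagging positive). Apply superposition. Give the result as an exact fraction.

Load 1 — uniform load w=14 kN/m over full span:
  M_1 = wx(L-x)/2 = 14·4·(16-4)/2 = 336 kN·m
Load 2 — applied couple M₀=18 kN·m at a=16/3 m (b=L-a=32/3):
  M_2 = M₀x/L  [x≤a] = 18·4/16 = 9/2 kN·m
Superposition: M = Σ M_i = 681/2 kN·m ≈ 340.500000 kN·m

M(4) = 681/2 kN·m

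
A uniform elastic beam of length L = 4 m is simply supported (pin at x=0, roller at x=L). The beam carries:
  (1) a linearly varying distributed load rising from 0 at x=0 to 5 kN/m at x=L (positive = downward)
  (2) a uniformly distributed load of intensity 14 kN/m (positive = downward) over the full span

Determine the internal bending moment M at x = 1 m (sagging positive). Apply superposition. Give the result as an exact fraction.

M(1) = 193/8 kN·m

Load 1 — triangular load w₀=5 kN/m (0→w₀ over full span):
  M_1 = w₀Lx/6 - w₀x³/(6L) = 5·4·1/6 - 5·1³/(6·4) = 25/8 kN·m
Load 2 — uniform load w=14 kN/m over full span:
  M_2 = wx(L-x)/2 = 14·1·(4-1)/2 = 21 kN·m
Superposition: M = Σ M_i = 193/8 kN·m ≈ 24.125000 kN·m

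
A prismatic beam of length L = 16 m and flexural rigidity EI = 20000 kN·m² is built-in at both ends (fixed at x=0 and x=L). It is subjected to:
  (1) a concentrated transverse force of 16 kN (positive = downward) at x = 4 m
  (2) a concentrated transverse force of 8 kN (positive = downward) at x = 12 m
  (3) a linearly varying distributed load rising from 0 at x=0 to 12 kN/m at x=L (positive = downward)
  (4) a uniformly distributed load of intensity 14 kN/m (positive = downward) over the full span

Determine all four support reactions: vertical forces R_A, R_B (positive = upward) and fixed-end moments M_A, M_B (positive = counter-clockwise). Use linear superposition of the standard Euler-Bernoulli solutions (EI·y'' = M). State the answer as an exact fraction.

R_A = 3111/20 kN, M_A = 6646/15 kN·m, R_B = 3769/20 kN, M_B = -7234/15 kN·m

Load 1 — point force P=16 kN at a=4 m (b=L-a=12):
  R_A = Pb²(3a+b)/L³ = 16·12²·(3·4+12)/16³ = 27/2 kN
  M_A = Pab²/L² = 16·4·12²/16² = 36 kN·m
  R_B = Pa²(a+3b)/L³ = 16·4²·(4+3·12)/16³ = 5/2 kN
  M_B = -Pa²b/L² = -16·4²·12/16² = -12 kN·m
Load 2 — point force P=8 kN at a=12 m (b=L-a=4):
  R_A = Pb²(3a+b)/L³ = 8·4²·(3·12+4)/16³ = 5/4 kN
  M_A = Pab²/L² = 8·12·4²/16² = 6 kN·m
  R_B = Pa²(a+3b)/L³ = 8·12²·(12+3·4)/16³ = 27/4 kN
  M_B = -Pa²b/L² = -8·12²·4/16² = -18 kN·m
Load 3 — triangular load w₀=12 kN/m (0→w₀ over full span):
  R_A = 3w₀L/20 = 3·12·16/20 = 144/5 kN
  M_A = w₀L²/30 = 12·16²/30 = 512/5 kN·m
  R_B = 7w₀L/20 = 7·12·16/20 = 336/5 kN
  M_B = -w₀L²/20 = -12·16²/20 = -768/5 kN·m
Load 4 — uniform load w=14 kN/m over full span:
  R_A = wL/2 = 14·16/2 = 112 kN
  M_A = wL²/12 = 14·16²/12 = 896/3 kN·m
  R_B = wL/2 = 14·16/2 = 112 kN
  M_B = -wL²/12 = -14·16²/12 = -896/3 kN·m
Superposition: R_A = 3111/20 kN, M_A = 6646/15 kN·m, R_B = 3769/20 kN, M_B = -7234/15 kN·m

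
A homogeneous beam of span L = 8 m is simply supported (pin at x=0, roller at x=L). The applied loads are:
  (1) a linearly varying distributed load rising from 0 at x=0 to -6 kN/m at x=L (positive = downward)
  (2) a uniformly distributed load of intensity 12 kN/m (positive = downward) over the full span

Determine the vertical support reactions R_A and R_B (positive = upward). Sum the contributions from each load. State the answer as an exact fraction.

R_A = 40 kN, R_B = 32 kN

Load 1 — triangular load w₀=-6 kN/m (0→w₀ over full span):
  R_A = w₀L/6 = (-6)·8/6 = -8 kN
  R_B = w₀L/3 = (-6)·8/3 = -16 kN
Load 2 — uniform load w=12 kN/m over full span:
  R_A = wL/2 = 12·8/2 = 48 kN
  R_B = wL/2 = 12·8/2 = 48 kN
Superposition: R_A = 40 kN, R_B = 32 kN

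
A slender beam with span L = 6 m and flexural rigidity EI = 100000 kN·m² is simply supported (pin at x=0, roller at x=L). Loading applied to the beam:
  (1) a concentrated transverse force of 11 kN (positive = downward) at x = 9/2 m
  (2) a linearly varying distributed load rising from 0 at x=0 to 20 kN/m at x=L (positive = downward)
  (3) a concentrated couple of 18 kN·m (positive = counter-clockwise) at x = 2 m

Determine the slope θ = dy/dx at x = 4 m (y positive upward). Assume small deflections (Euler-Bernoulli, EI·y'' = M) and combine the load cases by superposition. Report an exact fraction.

Load 1 — point force P=11 kN at a=9/2 m (b=L-a=3/2):
  θ_1 = -Pb(L²-b²-3x²)/(6LEI)  [x≤a] = -11·(3/2)·(6²-(3/2)²-3·4²)/(6·6·100000) = 209/3200000 rad
Load 2 — triangular load w₀=20 kN/m (0→w₀ over full span):
  θ_2 = -w₀(7L⁴-30L²x²+15x⁴)/(360LEI) = -20·(7·6⁴-30·6²·4²+15·4⁴)/(360·6·100000) = 91/225000 rad
Load 3 — applied couple M₀=18 kN·m at a=2 m (b=L-a=4):
  θ_3 = (M₀x²/(2L)-M₀(x-a)+C₁)/EI  [x>a] with C₁=M₀(3b²-L²)/(6L)=6 = (18·4²/(2·6)-18·(4-2)+6)/100000 = -3/50000 rad
Superposition: θ = Σ θ_i = 11801/28800000 rad ≈ 0.000410 rad

θ(4) = 11801/28800000 rad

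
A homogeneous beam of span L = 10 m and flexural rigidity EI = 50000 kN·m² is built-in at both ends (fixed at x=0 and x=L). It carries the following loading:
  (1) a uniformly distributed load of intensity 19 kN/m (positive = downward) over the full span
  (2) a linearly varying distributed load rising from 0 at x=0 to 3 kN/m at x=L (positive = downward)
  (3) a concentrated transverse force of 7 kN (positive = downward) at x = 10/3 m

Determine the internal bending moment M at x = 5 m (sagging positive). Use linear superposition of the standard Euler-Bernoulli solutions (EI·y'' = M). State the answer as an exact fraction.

Load 1 — uniform load w=19 kN/m over full span:
  M_1 = wLx/2 - wL²/12 - wx²/2 = 19·10·5/2 - 19·10²/12 - 19·5²/2 = 475/6 kN·m
Load 2 — triangular load w₀=3 kN/m (0→w₀ over full span):
  M_2 = 3w₀Lx/20 - w₀L²/30 - w₀x³/(6L) = 3·3·10·5/20 - 3·10²/30 - 3·5³/(6·10) = 25/4 kN·m
Load 3 — point force P=7 kN at a=10/3 m (b=L-a=20/3):
  M_3 = Pa²(a+3b)(L-x)/L³ - Pa²b/L²  [x>a] = 7·(10/3)²·((10/3)+3·(20/3))·(10-5)/10³ - 7·(10/3)²·(20/3)/10² = 35/9 kN·m
Superposition: M = Σ M_i = 3215/36 kN·m ≈ 89.305556 kN·m

M(5) = 3215/36 kN·m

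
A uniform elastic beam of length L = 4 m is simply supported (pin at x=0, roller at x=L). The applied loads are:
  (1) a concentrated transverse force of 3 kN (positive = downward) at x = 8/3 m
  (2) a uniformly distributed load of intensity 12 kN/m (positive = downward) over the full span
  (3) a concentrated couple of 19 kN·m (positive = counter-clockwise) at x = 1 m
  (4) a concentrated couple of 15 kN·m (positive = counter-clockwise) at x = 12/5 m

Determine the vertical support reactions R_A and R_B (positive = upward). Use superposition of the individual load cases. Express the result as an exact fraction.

R_A = 67/2 kN, R_B = 35/2 kN

Load 1 — point force P=3 kN at a=8/3 m (b=L-a=4/3):
  R_A = Pb/L = 3·(4/3)/4 = 1 kN
  R_B = Pa/L = 3·(8/3)/4 = 2 kN
Load 2 — uniform load w=12 kN/m over full span:
  R_A = wL/2 = 12·4/2 = 24 kN
  R_B = wL/2 = 12·4/2 = 24 kN
Load 3 — applied couple M₀=19 kN·m at a=1 m (b=L-a=3):
  R_A = M₀/L = 19/4 kN
  R_B = -M₀/L = -19/4 kN
Load 4 — applied couple M₀=15 kN·m at a=12/5 m (b=L-a=8/5):
  R_A = M₀/L = 15/4 kN
  R_B = -M₀/L = -15/4 kN
Superposition: R_A = 67/2 kN, R_B = 35/2 kN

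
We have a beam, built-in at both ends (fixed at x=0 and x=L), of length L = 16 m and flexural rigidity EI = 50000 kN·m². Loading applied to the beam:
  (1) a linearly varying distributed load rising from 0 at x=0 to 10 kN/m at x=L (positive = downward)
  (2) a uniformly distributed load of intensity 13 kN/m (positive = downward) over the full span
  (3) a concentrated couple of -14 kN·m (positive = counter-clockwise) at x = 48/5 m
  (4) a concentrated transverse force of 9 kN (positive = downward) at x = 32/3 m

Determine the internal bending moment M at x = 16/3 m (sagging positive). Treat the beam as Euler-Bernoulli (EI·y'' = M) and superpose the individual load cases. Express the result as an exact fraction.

M(16/3) = 240664/2025 kN·m

Load 1 — triangular load w₀=10 kN/m (0→w₀ over full span):
  M_1 = 3w₀Lx/20 - w₀L²/30 - w₀x³/(6L) = 3·10·16·(16/3)/20 - 10·16²/30 - 10·(16/3)³/(6·16) = 2176/81 kN·m
Load 2 — uniform load w=13 kN/m over full span:
  M_2 = wLx/2 - wL²/12 - wx²/2 = 13·16·(16/3)/2 - 13·16²/12 - 13·(16/3)²/2 = 832/9 kN·m
Load 3 — applied couple M₀=-14 kN·m at a=48/5 m (b=L-a=32/5):
  M_3 = R_Ax - M_A  [x≤a] with R_A=-63/50, M_A=-112/25 = (-63/50)·(16/3) - (-112/25) = -56/25 kN·m
Load 4 — point force P=9 kN at a=32/3 m (b=L-a=16/3):
  M_4 = Pb²(3a+b)x/L³ - Pab²/L²  [x≤a] = 9·(16/3)²·(3·(32/3)+(16/3))·(16/3)/16³ - 9·(32/3)·(16/3)²/16² = 16/9 kN·m
Superposition: M = Σ M_i = 240664/2025 kN·m ≈ 118.846420 kN·m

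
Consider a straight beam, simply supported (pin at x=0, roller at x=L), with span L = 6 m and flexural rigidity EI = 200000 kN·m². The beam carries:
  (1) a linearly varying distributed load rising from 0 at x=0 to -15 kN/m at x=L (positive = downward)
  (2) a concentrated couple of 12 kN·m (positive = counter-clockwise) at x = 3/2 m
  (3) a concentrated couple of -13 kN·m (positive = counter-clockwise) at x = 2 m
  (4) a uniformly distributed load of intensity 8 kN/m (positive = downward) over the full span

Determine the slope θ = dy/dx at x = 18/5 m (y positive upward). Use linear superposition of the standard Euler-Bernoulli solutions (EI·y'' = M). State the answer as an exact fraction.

Load 1 — triangular load w₀=-15 kN/m (0→w₀ over full span):
  θ_1 = -w₀(7L⁴-30L²x²+15x⁴)/(360LEI) = -(-15)·(7·6⁴-30·6²·(18/5)²+15·(18/5)⁴)/(360·6·200000) = -261/3125000 rad
Load 2 — applied couple M₀=12 kN·m at a=3/2 m (b=L-a=9/2):
  θ_2 = (M₀x²/(2L)-M₀(x-a)+C₁)/EI  [x>a] with C₁=M₀(3b²-L²)/(6L)=33/4 = (12·(18/5)²/(2·6)-12·((18/5)-(3/2))+(33/4))/200000 = -399/20000000 rad
Load 3 — applied couple M₀=-13 kN·m at a=2 m (b=L-a=4):
  θ_3 = (M₀x²/(2L)-M₀(x-a)+C₁)/EI  [x>a] with C₁=M₀(3b²-L²)/(6L)=-13/3 = ((-13)·(18/5)²/(2·6)-(-13)·((18/5)-2)+(-13/3))/200000 = 91/7500000 rad
Load 4 — uniform load w=8 kN/m over full span:
  θ_4 = -w(L³-6Lx²+4x³)/(24EI) = -8·(6³-6·6·(18/5)²+4·(18/5)³)/(24·200000) = 333/3125000 rad
Superposition: θ = Σ θ_i = 4567/300000000 rad ≈ 0.000015 rad

θ(18/5) = 4567/300000000 rad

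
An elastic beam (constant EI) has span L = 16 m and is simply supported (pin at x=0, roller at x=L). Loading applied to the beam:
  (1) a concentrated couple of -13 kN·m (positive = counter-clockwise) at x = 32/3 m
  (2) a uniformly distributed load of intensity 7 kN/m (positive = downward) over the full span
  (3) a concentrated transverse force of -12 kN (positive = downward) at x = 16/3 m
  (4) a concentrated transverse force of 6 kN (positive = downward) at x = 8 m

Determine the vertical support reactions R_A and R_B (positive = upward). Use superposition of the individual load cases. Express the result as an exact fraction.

Load 1 — applied couple M₀=-13 kN·m at a=32/3 m (b=L-a=16/3):
  R_A = M₀/L = (-13)/16 = -13/16 kN
  R_B = -M₀/L = -(-13)/16 = 13/16 kN
Load 2 — uniform load w=7 kN/m over full span:
  R_A = wL/2 = 7·16/2 = 56 kN
  R_B = wL/2 = 7·16/2 = 56 kN
Load 3 — point force P=-12 kN at a=16/3 m (b=L-a=32/3):
  R_A = Pb/L = (-12)·(32/3)/16 = -8 kN
  R_B = Pa/L = (-12)·(16/3)/16 = -4 kN
Load 4 — point force P=6 kN at a=8 m (b=L-a=8):
  R_A = Pb/L = 6·8/16 = 3 kN
  R_B = Pa/L = 6·8/16 = 3 kN
Superposition: R_A = 803/16 kN, R_B = 893/16 kN

R_A = 803/16 kN, R_B = 893/16 kN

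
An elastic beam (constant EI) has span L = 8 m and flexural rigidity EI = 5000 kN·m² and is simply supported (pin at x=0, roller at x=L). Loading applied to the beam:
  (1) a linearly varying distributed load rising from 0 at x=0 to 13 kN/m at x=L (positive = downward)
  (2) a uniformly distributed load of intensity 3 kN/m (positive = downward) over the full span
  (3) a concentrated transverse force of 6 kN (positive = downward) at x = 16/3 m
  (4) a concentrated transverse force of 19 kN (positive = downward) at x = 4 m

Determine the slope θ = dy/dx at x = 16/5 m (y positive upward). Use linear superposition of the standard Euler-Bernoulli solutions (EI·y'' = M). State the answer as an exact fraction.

θ(16/5) = -433697/21093750 rad

Load 1 — triangular load w₀=13 kN/m (0→w₀ over full span):
  θ_1 = -w₀(7L⁴-30L²x²+15x⁴)/(360LEI) = -13·(7·8⁴-30·8²·(16/5)²+15·(16/5)⁴)/(360·8·5000) = -33592/3515625 rad
Load 2 — uniform load w=3 kN/m over full span:
  θ_2 = -w(L³-6Lx²+4x³)/(24EI) = -3·(8³-6·8·(16/5)²+4·(16/5)³)/(24·5000) = -296/78125 rad
Load 3 — point force P=6 kN at a=16/3 m (b=L-a=8/3):
  θ_3 = -Pb(L²-b²-3x²)/(6LEI)  [x≤a] = -6·(8/3)·(8²-(8/3)²-3·(16/5)²)/(6·8·5000) = -736/421875 rad
Load 4 — point force P=19 kN at a=4 m (b=L-a=4):
  θ_4 = -Pb(L²-b²-3x²)/(6LEI)  [x≤a] = -19·4·(8²-4²-3·(16/5)²)/(6·8·5000) = -171/31250 rad
Superposition: θ = Σ θ_i = -433697/21093750 rad ≈ -0.020560 rad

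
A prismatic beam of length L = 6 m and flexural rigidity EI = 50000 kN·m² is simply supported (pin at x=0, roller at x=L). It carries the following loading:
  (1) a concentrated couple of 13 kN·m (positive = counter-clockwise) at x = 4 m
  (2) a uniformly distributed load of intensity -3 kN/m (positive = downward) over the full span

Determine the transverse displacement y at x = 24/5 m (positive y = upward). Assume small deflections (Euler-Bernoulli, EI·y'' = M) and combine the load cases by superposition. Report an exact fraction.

Load 1 — applied couple M₀=13 kN·m at a=4 m (b=L-a=2):
  y_1 = (M₀x³/(6L)-M₀(x-a)²/2+C₁x)/EI  [x>a] with C₁=M₀(3b²-L²)/(6L)=-26/3 = (13·(24/5)³/(6·6)-13·((24/5)-4)²/2+(-26/3)·(24/5))/50000 = -91/781250 m
Load 2 — uniform load w=-3 kN/m over full span:
  y_2 = -wx(L³-2Lx²+x³)/(24EI) = -(-3)·(24/5)·(6³-2·6·(24/5)²+(24/5)³)/(24·50000) = 2349/3906250 m
Superposition: y = Σ y_i = 947/1953125 m ≈ 0.000485 m

y(24/5) = 947/1953125 m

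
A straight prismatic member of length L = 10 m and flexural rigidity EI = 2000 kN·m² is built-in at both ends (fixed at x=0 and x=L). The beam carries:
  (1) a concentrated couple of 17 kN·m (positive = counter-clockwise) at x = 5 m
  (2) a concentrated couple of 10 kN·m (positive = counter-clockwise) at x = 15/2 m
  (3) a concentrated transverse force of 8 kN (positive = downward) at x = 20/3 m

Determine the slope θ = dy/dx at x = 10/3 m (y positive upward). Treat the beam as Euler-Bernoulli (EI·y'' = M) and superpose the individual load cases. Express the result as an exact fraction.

θ(10/3) = -241/38880 rad

Load 1 — applied couple M₀=17 kN·m at a=5 m (b=L-a=5):
  θ_1 = (R_Ax²/2 - M_Ax)/EI  [x≤a] with R_A=51/20, M_A=17/4 = ((51/20)·(10/3)²/2 - (17/4)·(10/3))/2000 = 0 rad
Load 2 — applied couple M₀=10 kN·m at a=15/2 m (b=L-a=5/2):
  θ_2 = (R_Ax²/2 - M_Ax)/EI  [x≤a] with R_A=9/8, M_A=25/8 = ((9/8)·(10/3)²/2 - (25/8)·(10/3))/2000 = -1/480 rad
Load 3 — point force P=8 kN at a=20/3 m (b=L-a=10/3):
  θ_3 = -Pb²x(2aL-(3a+b)x)/(2L³EI)  [x≤a] = -8·(10/3)²·(10/3)·(2·(20/3)·10-(3·(20/3)+(10/3))·(10/3))/(2·10³·2000) = -1/243 rad
Superposition: θ = Σ θ_i = -241/38880 rad ≈ -0.006199 rad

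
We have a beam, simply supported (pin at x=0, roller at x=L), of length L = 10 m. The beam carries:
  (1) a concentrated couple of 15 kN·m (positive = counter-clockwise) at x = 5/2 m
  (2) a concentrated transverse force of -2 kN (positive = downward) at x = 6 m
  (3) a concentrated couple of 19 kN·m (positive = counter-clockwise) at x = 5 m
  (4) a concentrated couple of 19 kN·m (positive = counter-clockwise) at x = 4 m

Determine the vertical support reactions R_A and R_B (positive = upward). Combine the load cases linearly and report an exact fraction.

R_A = 9/2 kN, R_B = -13/2 kN

Load 1 — applied couple M₀=15 kN·m at a=5/2 m (b=L-a=15/2):
  R_A = M₀/L = 15/10 = 3/2 kN
  R_B = -M₀/L = -15/10 = -3/2 kN
Load 2 — point force P=-2 kN at a=6 m (b=L-a=4):
  R_A = Pb/L = (-2)·4/10 = -4/5 kN
  R_B = Pa/L = (-2)·6/10 = -6/5 kN
Load 3 — applied couple M₀=19 kN·m at a=5 m (b=L-a=5):
  R_A = M₀/L = 19/10 kN
  R_B = -M₀/L = -19/10 kN
Load 4 — applied couple M₀=19 kN·m at a=4 m (b=L-a=6):
  R_A = M₀/L = 19/10 kN
  R_B = -M₀/L = -19/10 kN
Superposition: R_A = 9/2 kN, R_B = -13/2 kN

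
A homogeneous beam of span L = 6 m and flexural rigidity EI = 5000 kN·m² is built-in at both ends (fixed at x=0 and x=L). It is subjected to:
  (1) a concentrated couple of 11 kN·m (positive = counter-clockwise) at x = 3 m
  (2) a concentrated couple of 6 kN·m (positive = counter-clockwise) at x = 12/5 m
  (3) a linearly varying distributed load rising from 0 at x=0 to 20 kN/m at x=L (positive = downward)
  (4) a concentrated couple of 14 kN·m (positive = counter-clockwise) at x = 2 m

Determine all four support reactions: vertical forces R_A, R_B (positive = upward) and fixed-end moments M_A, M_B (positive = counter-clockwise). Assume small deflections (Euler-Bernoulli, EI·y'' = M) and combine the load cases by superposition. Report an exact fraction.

R_A = 22771/900 kN, M_A = 2747/100 kN·m, R_B = 31229/900 kN, M_B = -7999/300 kN·m

Load 1 — applied couple M₀=11 kN·m at a=3 m (b=L-a=3):
  R_A = 6M₀ab/L³ = 6·11·3·3/6³ = 11/4 kN
  M_A = M₀b(2a-b)/L² = 11·3·(2·3-3)/6² = 11/4 kN·m
  R_B = -6M₀ab/L³ = -6·11·3·3/6³ = -11/4 kN
  M_B = M₀a(2b-a)/L² = 11·3·(2·3-3)/6² = 11/4 kN·m
Load 2 — applied couple M₀=6 kN·m at a=12/5 m (b=L-a=18/5):
  R_A = 6M₀ab/L³ = 6·6·(12/5)·(18/5)/6³ = 36/25 kN
  M_A = M₀b(2a-b)/L² = 6·(18/5)·(2·(12/5)-(18/5))/6² = 18/25 kN·m
  R_B = -6M₀ab/L³ = -6·6·(12/5)·(18/5)/6³ = -36/25 kN
  M_B = M₀a(2b-a)/L² = 6·(12/5)·(2·(18/5)-(12/5))/6² = 48/25 kN·m
Load 3 — triangular load w₀=20 kN/m (0→w₀ over full span):
  R_A = 3w₀L/20 = 3·20·6/20 = 18 kN
  M_A = w₀L²/30 = 20·6²/30 = 24 kN·m
  R_B = 7w₀L/20 = 7·20·6/20 = 42 kN
  M_B = -w₀L²/20 = -20·6²/20 = -36 kN·m
Load 4 — applied couple M₀=14 kN·m at a=2 m (b=L-a=4):
  R_A = 6M₀ab/L³ = 6·14·2·4/6³ = 28/9 kN
  M_A = M₀b(2a-b)/L² = 14·4·(2·2-4)/6² = 0 kN·m
  R_B = -6M₀ab/L³ = -6·14·2·4/6³ = -28/9 kN
  M_B = M₀a(2b-a)/L² = 14·2·(2·4-2)/6² = 14/3 kN·m
Superposition: R_A = 22771/900 kN, M_A = 2747/100 kN·m, R_B = 31229/900 kN, M_B = -7999/300 kN·m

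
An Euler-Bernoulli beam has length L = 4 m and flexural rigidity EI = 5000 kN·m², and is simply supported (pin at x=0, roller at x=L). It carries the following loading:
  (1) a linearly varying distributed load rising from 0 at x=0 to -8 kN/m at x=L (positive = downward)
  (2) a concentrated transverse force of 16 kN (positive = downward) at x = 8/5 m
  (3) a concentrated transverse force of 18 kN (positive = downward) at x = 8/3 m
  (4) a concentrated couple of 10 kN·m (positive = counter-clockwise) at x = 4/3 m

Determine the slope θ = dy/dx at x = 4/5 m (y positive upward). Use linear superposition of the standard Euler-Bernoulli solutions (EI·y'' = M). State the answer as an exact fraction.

Load 1 — triangular load w₀=-8 kN/m (0→w₀ over full span):
  θ_1 = -w₀(7L⁴-30L²x²+15x⁴)/(360LEI) = -(-8)·(7·4⁴-30·4²·(4/5)²+15·(4/5)⁴)/(360·4·5000) = 5824/3515625 rad
Load 2 — point force P=16 kN at a=8/5 m (b=L-a=12/5):
  θ_2 = -Pb(L²-b²-3x²)/(6LEI)  [x≤a] = -16·(12/5)·(4²-(12/5)²-3·(4/5)²)/(6·4·5000) = -208/78125 rad
Load 3 — point force P=18 kN at a=8/3 m (b=L-a=4/3):
  θ_3 = -Pb(L²-b²-3x²)/(6LEI)  [x≤a] = -18·(4/3)·(4²-(4/3)²-3·(4/5)²)/(6·4·5000) = -346/140625 rad
Load 4 — applied couple M₀=10 kN·m at a=4/3 m (b=L-a=8/3):
  θ_4 = (M₀x²/(2L)+C₁)/EI  [x≤a] with C₁=M₀(3b²-L²)/(6L)=20/9 = (10·(4/5)²/(2·4)+(20/9))/5000 = 17/28125 rad
Superposition: θ = Σ θ_i = -10061/3515625 rad ≈ -0.002862 rad

θ(4/5) = -10061/3515625 rad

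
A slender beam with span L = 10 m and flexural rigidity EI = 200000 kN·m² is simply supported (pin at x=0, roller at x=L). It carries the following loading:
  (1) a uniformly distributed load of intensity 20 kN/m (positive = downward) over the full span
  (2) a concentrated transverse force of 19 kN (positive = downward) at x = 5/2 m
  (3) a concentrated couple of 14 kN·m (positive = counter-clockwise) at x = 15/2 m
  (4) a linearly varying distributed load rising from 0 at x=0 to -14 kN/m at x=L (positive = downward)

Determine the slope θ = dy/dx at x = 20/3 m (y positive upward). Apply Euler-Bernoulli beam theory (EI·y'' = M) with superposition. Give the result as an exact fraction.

θ(20/3) = 102689/62208000 rad

Load 1 — uniform load w=20 kN/m over full span:
  θ_1 = -w(L³-6Lx²+4x³)/(24EI) = -20·(10³-6·10·(20/3)²+4·(20/3)³)/(24·200000) = 13/6480 rad
Load 2 — point force P=19 kN at a=5/2 m (b=L-a=15/2):
  θ_2 = -Pa(2L²-6Lx+3x²+a²)/(6LEI)  [x>a] = -19·(5/2)·(2·10²-6·10·(20/3)+3·(20/3)²+(5/2)²)/(6·10·200000) = 551/2304000 rad
Load 3 — applied couple M₀=14 kN·m at a=15/2 m (b=L-a=5/2):
  θ_3 = (M₀x²/(2L)+C₁)/EI  [x≤a] with C₁=M₀(3b²-L²)/(6L)=-455/24 = (14·(20/3)²/(2·10)+(-455/24))/200000 = 7/115200 rad
Load 4 — triangular load w₀=-14 kN/m (0→w₀ over full span):
  θ_4 = -w₀(7L⁴-30L²x²+15x⁴)/(360LEI) = -(-14)·(7·10⁴-30·10²·(20/3)²+15·(20/3)⁴)/(360·10·200000) = -637/972000 rad
Superposition: θ = Σ θ_i = 102689/62208000 rad ≈ 0.001651 rad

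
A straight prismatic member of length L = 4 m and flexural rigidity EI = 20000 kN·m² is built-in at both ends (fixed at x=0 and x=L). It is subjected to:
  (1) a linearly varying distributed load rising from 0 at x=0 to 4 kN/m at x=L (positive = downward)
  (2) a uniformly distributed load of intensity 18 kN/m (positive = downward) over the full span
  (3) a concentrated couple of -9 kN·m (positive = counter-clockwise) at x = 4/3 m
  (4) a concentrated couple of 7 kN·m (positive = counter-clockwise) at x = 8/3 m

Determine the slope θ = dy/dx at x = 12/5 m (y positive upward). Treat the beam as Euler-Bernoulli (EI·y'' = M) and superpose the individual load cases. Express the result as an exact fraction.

Load 1 — triangular load w₀=4 kN/m (0→w₀ over full span):
  θ_1 = -w₀(2x(L-x)(L-2x)(x+2L)+x²(L-x)²)/(120LEI) = -4·(2·(12/5)·(4-(12/5))·(4-2·(12/5))·((12/5)+2·4)+(12/5)²·(4-(12/5))²)/(120·4·20000) = 8/390625 rad
Load 2 — uniform load w=18 kN/m over full span:
  θ_2 = -wx(L-x)(L-2x)/(12EI) = -18·(12/5)·(4-(12/5))·(4-2·(12/5))/(12·20000) = 18/78125 rad
Load 3 — applied couple M₀=-9 kN·m at a=4/3 m (b=L-a=8/3):
  θ_3 = (R_Ax²/2 - M_Ax - M₀(x-a))/EI  [x>a] with R_A=-3, M_A=0 = ((-3)·(12/5)²/2 - 0·(12/5) - (-9)·((12/5)-(4/3)))/20000 = 3/62500 rad
Load 4 — applied couple M₀=7 kN·m at a=8/3 m (b=L-a=4/3):
  θ_4 = (R_Ax²/2 - M_Ax)/EI  [x≤a] with R_A=7/3, M_A=7/3 = ((7/3)·(12/5)²/2 - (7/3)·(12/5))/20000 = 7/125000 rad
Superposition: θ = Σ θ_i = 1109/3125000 rad ≈ 0.000355 rad

θ(12/5) = 1109/3125000 rad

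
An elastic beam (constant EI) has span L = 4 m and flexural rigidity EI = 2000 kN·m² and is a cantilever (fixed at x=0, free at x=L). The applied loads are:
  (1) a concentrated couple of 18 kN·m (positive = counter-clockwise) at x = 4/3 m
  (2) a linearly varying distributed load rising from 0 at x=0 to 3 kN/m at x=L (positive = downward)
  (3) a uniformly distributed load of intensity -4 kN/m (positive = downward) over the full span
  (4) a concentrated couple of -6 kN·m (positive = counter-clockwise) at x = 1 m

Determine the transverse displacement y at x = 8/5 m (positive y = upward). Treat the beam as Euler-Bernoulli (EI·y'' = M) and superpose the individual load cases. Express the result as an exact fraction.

Load 1 — applied couple M₀=18 kN·m at a=4/3 m (b=L-a=8/3):
  y_1 = M₀a(2x-a)/(2EI)  [x>a] = 18·(4/3)·(2·(8/5)-(4/3))/(2·2000) = 7/625 m
Load 2 — triangular load w₀=3 kN/m (0→w₀ over full span):
  y_2 = (w₀Lx³/12-w₀L²x²/6-w₀x⁵/(120L))/EI = (3·4·(8/5)³/12-3·4²·(8/5)²/6-3·(8/5)⁵/(120·4))/2000 = -16064/1953125 m
Load 3 — uniform load w=-4 kN/m over full span:
  y_3 = -wx²(x²-4Lx+6L²)/(24EI) = -(-4)·(8/5)²·((8/5)²-4·4·(8/5)+6·4²)/(24·2000) = 1216/78125 m
Load 4 — applied couple M₀=-6 kN·m at a=1 m (b=L-a=3):
  y_4 = M₀a(2x-a)/(2EI)  [x>a] = (-6)·1·(2·(8/5)-1)/(2·2000) = -33/10000 m
Superposition: y = Σ y_i = 476251/31250000 m ≈ 0.015240 m

y(8/5) = 476251/31250000 m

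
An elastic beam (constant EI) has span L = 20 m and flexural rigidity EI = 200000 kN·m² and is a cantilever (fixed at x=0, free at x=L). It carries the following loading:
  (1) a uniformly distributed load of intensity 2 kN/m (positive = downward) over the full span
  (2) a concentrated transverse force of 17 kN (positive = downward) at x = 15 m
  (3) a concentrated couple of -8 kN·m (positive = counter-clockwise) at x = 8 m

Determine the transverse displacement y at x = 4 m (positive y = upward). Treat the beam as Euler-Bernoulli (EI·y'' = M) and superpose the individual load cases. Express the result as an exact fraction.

Load 1 — uniform load w=2 kN/m over full span:
  y_1 = -wx²(x²-4Lx+6L²)/(24EI) = -2·4²·(4²-4·20·4+6·20²)/(24·200000) = -131/9375 m
Load 2 — point force P=17 kN at a=15 m (b=L-a=5):
  y_2 = -Px²(3a-x)/(6EI)  [x≤a] = -17·4²·(3·15-4)/(6·200000) = -697/75000 m
Load 3 — applied couple M₀=-8 kN·m at a=8 m (b=L-a=12):
  y_3 = M₀x²/(2EI)  [x≤a] = (-8)·4²/(2·200000) = -1/3125 m
Superposition: y = Σ y_i = -1769/75000 m ≈ -0.023587 m

y(4) = -1769/75000 m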